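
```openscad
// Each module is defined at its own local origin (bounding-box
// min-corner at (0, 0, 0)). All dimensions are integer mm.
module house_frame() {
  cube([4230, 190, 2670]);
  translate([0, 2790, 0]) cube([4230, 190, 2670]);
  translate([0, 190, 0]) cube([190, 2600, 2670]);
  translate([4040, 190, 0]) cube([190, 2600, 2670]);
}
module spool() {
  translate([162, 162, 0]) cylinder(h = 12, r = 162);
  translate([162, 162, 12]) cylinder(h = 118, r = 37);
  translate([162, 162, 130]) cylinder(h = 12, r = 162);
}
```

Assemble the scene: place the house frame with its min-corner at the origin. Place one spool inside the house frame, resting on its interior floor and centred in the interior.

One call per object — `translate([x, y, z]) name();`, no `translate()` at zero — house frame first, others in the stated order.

house_frame();
translate([1953, 1328, 0]) spool();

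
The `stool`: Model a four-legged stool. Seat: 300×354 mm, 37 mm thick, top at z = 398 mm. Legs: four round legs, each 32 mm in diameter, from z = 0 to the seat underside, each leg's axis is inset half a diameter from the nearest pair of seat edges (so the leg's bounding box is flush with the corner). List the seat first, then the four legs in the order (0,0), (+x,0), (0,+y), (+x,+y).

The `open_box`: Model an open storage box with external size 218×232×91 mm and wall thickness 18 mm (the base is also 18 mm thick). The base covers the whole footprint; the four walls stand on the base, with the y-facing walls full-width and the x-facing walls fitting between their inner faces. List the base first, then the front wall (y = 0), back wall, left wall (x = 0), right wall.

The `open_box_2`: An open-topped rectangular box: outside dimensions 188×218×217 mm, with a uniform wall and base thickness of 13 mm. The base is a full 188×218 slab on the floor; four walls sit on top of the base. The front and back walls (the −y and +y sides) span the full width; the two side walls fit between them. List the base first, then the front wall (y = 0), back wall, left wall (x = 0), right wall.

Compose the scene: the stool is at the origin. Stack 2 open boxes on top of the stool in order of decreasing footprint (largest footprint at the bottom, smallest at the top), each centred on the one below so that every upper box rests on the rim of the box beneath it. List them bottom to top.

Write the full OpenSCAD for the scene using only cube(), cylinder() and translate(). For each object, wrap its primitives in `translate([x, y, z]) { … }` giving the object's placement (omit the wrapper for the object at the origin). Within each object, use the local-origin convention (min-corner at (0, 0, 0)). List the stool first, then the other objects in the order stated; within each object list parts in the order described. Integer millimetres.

translate([0, 0, 361]) cube([300, 354, 37]);
translate([16, 16, 0]) cylinder(h = 361, r = 16);
translate([284, 16, 0]) cylinder(h = 361, r = 16);
translate([16, 338, 0]) cylinder(h = 361, r = 16);
translate([284, 338, 0]) cylinder(h = 361, r = 16);
translate([41, 61, 398]) {
  cube([218, 232, 18]);
  translate([0, 0, 18]) cube([218, 18, 73]);
  translate([0, 214, 18]) cube([218, 18, 73]);
  translate([0, 18, 18]) cube([18, 196, 73]);
  translate([200, 18, 18]) cube([18, 196, 73]);
}
translate([56, 68, 489]) {
  cube([188, 218, 13]);
  translate([0, 0, 13]) cube([188, 13, 204]);
  translate([0, 205, 13]) cube([188, 13, 204]);
  translate([0, 13, 13]) cube([13, 192, 204]);
  translate([175, 13, 13]) cube([13, 192, 204]);
}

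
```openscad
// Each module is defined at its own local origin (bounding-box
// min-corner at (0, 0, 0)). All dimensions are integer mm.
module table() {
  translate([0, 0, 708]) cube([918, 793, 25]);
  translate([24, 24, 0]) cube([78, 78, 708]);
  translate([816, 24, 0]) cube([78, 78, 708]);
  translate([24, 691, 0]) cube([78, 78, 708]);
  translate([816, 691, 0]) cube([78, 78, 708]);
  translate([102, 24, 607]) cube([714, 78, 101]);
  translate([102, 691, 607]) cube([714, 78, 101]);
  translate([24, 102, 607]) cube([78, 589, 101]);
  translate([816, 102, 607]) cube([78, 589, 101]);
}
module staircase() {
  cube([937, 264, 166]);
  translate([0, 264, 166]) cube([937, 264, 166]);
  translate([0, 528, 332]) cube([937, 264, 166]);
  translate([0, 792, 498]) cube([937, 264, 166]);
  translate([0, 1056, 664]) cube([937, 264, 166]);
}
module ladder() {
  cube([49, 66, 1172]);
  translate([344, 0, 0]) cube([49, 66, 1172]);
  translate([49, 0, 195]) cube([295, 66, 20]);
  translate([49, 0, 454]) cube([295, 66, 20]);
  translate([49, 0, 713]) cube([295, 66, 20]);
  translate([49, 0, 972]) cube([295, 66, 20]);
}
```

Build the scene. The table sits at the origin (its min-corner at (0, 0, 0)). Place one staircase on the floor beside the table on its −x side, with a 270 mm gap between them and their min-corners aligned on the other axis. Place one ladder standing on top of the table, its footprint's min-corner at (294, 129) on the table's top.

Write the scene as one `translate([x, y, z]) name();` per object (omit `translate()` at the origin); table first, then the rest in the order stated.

table();
translate([-1207, 0, 0]) staircase();
translate([294, 129, 733]) ladder();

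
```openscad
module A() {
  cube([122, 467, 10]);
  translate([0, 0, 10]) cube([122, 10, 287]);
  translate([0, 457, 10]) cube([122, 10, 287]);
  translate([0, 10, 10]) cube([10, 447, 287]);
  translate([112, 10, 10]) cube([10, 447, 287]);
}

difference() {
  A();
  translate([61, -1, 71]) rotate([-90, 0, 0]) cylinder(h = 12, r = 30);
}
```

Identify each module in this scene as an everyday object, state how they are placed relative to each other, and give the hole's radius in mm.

The subtracted cylinder has r = 30 mm.

A is an open box. The open box has a circular hole through its front wall. The hole's radius is 30 mm.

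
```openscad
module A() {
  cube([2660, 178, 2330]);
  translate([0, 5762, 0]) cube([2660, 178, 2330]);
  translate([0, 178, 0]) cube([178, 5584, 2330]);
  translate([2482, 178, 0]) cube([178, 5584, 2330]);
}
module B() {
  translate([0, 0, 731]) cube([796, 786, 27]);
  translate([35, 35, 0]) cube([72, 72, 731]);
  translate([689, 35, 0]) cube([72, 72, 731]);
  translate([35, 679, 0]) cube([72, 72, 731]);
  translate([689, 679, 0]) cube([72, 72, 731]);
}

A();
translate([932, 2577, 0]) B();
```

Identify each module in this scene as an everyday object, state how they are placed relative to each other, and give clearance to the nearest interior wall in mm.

Clearances: x = 754, y = 2399; minimum 754 mm.

A is a house frame. B is a table. The table sits inside the house frame, centred. The clearance to the nearest interior wall is 754 mm.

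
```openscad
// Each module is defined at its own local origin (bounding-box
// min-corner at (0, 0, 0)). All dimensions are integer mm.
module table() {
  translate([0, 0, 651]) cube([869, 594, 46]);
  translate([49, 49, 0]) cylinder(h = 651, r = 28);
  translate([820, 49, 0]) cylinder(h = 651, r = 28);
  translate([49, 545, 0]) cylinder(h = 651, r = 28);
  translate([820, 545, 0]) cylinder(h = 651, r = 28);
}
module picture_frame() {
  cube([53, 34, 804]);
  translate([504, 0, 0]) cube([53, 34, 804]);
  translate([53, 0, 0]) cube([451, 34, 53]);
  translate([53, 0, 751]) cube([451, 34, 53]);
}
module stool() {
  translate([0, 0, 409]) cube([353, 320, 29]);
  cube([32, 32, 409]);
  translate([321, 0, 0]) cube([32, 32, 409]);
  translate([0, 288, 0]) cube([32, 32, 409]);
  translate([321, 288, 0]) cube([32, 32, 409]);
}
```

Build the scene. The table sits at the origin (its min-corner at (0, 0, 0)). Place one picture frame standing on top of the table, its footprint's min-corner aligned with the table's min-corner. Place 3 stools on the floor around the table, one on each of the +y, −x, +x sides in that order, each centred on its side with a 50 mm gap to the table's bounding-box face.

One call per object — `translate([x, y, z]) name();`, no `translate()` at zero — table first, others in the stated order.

table();
translate([0, 0, 697]) picture_frame();
translate([258, 644, 0]) stool();
translate([-403, 137, 0]) stool();
translate([919, 137, 0]) stool();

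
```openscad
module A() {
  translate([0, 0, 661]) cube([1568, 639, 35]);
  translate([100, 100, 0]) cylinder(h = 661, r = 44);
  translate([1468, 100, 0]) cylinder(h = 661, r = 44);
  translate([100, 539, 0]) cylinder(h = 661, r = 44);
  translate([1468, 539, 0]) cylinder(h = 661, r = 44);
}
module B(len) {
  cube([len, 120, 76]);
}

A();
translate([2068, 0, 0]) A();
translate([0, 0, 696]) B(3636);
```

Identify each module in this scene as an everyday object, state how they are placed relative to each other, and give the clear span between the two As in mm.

Second table starts at x = 2068; first ends at x = 1568; clear span = 2068 − 1568 = 500 mm.

A is a table. B is a beam. A beam spans the tops of two tables. The clear span between the two tables is 500 mm.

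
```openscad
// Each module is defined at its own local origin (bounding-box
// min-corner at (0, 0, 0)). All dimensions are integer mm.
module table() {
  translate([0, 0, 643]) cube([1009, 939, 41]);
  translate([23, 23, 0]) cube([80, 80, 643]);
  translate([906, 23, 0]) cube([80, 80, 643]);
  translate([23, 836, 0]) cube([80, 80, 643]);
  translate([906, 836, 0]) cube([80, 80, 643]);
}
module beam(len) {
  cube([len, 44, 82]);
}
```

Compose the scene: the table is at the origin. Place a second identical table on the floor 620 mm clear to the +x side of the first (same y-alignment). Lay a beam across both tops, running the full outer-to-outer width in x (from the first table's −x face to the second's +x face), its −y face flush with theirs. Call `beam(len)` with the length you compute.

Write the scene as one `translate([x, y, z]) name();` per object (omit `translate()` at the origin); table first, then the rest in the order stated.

table();
translate([1629, 0, 0]) table();
translate([0, 0, 684]) beam(2638);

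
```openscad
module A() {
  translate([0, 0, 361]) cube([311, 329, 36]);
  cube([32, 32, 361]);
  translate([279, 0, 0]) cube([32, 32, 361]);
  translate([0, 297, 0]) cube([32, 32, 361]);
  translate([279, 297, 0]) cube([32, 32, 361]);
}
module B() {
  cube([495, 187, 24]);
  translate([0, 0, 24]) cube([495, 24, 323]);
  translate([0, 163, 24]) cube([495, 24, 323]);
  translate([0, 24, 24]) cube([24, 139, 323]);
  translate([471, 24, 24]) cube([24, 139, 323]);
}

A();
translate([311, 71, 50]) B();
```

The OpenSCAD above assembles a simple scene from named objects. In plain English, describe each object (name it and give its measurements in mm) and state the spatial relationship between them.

A is a four-legged stool. The seat is 311×329 mm, 36 mm thick, top at z = 397 mm. It stands on four square legs, each 32×32 mm in cross-section, from z = 0 to the seat underside, each flush with a corner of the seat.

B is an open-topped rectangular box: outside dimensions 495×187×347 mm, with a uniform wall and base thickness of 24 mm. The base is a full 495×187 slab on the floor; four walls sit on top of the base. The front and back walls (the −y and +y sides) span the full width; the two side walls fit between them.

The open box is beside the stool with their tops flush at z = 397.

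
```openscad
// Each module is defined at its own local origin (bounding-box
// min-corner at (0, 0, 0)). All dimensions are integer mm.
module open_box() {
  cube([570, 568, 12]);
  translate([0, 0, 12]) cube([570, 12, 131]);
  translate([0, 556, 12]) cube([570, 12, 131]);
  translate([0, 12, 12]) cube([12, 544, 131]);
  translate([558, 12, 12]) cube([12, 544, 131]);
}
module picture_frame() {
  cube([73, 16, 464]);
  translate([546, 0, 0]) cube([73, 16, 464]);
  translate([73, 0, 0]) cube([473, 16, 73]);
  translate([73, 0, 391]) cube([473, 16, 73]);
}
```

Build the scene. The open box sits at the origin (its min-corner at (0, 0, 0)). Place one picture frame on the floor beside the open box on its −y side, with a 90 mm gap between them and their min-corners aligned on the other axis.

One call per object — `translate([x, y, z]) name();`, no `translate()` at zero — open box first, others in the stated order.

open_box();
translate([0, -106, 0]) picture_frame();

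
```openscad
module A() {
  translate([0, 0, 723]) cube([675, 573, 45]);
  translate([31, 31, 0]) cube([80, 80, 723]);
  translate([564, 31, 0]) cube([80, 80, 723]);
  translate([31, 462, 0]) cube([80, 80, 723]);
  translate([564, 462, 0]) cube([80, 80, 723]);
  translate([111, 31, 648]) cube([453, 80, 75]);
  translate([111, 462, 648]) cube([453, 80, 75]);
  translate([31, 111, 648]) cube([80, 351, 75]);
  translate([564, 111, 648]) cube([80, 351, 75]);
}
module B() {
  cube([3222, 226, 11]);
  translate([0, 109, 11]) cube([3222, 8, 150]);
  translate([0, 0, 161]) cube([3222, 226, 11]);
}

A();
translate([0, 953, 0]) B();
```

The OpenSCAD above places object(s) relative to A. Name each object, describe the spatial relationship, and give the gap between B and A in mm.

A is a table. B is an I-beam. The I-beam is on the floor beside the table on its +y side. The gap between the I-beam and the table is 380 mm.

The I-beam's nearest face is 380 mm from the table's +y face.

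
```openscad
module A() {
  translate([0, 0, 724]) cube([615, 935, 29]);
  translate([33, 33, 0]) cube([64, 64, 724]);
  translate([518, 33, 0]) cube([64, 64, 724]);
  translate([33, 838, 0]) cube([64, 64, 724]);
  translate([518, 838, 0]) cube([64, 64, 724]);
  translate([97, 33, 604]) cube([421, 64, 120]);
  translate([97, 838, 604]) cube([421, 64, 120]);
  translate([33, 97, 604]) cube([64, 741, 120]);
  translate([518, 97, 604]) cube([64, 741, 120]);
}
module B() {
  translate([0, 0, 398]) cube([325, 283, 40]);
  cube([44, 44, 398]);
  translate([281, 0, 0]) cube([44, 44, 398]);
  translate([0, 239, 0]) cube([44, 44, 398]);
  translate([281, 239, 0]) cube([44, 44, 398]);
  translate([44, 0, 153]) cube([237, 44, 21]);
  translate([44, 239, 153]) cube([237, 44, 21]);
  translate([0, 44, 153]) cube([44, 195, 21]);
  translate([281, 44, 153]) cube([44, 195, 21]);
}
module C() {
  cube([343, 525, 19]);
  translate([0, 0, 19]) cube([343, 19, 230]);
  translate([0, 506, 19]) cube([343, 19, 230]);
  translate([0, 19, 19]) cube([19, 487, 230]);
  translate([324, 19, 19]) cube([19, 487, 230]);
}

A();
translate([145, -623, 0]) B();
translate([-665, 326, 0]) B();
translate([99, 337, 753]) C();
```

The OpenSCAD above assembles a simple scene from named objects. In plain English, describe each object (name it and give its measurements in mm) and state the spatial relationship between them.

A is a table: top 615 mm (x) × 935 mm (y), 29 mm thick, upper face at z = 753 mm, on four 64×64 mm square legs, each inset 33 mm from the nearest pair of top edges, running from z = 0 to the bottom of the top. Four apron rails, 64 mm thick and 120 mm tall, run between adjacent legs with their top edges flush with the underside of the top and their outer faces flush with the legs' outer faces.

B is a four-legged stool. The seat is a 325×283×40 mm slab whose top surface is at z = 438 mm; four square legs, each 44×44 mm in cross-section, run from the floor (z = 0) to the underside of the seat, each flush with a corner of the seat. Four stretchers, 44 mm wide and 21 mm tall, connect adjacent legs with their undersides at z = 153 mm, each running between the inner faces of the legs it joins and aligned with the legs' outer faces on the other axis.

C is an open storage box with external size 343×525×249 mm and wall thickness 19 mm (the base is also 19 mm thick). The base covers the whole footprint; the four walls stand on the base, with the y-facing walls full-width and the x-facing walls fitting between their inner faces.

Two stools sit around the table at the −y, −x sides. The open box is on top of the table.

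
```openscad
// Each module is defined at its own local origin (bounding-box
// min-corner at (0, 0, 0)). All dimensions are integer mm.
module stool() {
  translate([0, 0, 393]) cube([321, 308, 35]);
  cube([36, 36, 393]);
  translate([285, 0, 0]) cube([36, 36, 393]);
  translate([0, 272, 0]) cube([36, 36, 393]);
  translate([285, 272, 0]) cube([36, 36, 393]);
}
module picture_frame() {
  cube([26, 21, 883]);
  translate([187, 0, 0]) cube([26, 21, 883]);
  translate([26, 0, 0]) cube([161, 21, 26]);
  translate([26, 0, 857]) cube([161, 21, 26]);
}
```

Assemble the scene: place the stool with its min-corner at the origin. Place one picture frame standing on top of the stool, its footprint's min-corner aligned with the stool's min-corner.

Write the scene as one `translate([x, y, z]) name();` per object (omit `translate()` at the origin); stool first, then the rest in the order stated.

stool();
translate([0, 0, 428]) picture_frame();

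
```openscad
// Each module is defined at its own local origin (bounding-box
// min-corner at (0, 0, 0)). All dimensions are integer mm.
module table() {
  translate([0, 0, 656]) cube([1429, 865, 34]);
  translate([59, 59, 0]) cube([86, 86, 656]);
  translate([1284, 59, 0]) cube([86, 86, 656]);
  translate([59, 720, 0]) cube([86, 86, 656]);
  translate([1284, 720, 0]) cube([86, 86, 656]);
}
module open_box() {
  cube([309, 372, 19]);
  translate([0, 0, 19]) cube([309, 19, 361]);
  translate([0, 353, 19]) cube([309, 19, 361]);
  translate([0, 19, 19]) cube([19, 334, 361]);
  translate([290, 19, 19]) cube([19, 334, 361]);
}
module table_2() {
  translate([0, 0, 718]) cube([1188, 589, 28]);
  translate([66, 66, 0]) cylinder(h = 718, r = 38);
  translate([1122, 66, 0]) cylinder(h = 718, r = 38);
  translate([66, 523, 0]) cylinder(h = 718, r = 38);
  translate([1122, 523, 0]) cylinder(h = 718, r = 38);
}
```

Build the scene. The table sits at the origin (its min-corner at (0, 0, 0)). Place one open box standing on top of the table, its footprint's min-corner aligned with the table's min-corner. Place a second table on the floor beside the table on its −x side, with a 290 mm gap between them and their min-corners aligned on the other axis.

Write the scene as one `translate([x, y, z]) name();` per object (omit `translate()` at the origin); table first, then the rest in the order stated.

table();
translate([0, 0, 690]) open_box();
translate([-1478, 0, 0]) table_2();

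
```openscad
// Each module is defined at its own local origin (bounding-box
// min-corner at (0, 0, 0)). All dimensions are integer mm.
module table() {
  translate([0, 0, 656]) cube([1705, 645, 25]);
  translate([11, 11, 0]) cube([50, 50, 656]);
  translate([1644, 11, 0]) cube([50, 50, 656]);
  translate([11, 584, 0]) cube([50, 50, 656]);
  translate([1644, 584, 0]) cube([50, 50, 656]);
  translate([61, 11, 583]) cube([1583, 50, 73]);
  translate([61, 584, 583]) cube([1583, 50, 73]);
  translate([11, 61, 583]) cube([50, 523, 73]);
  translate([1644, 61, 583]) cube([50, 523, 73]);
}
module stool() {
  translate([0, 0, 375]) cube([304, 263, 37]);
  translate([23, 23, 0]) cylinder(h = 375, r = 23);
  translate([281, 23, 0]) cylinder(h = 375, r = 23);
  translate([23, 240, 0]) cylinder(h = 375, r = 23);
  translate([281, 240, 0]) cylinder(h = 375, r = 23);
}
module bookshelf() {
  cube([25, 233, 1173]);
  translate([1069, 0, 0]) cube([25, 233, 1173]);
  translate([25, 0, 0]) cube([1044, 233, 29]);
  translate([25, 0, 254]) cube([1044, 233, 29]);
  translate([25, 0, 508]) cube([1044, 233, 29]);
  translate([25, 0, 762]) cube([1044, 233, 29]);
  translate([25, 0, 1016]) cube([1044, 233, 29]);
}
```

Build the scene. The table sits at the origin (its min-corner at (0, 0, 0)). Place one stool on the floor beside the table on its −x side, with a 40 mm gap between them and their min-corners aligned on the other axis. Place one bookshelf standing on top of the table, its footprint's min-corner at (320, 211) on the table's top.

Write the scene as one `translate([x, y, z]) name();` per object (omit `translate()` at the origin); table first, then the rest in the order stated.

table();
translate([-344, 0, 0]) stool();
translate([320, 211, 681]) bookshelf();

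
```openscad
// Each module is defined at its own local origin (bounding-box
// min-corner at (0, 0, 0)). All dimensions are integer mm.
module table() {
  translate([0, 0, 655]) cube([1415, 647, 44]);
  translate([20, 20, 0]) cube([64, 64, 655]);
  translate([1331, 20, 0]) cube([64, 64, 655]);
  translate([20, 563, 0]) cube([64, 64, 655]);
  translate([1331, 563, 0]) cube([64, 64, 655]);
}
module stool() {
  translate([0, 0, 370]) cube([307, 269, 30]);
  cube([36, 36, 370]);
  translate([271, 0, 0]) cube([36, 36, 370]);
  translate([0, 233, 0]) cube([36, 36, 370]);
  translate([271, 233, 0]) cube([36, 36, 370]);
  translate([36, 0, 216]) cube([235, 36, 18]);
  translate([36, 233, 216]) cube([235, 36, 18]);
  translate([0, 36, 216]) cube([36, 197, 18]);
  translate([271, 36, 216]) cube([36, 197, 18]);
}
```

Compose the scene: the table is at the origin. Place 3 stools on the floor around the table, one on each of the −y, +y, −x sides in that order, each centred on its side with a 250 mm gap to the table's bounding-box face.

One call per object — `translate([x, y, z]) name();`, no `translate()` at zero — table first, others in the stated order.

table();
translate([554, -519, 0]) stool();
translate([554, 897, 0]) stool();
translate([-557, 189, 0]) stool();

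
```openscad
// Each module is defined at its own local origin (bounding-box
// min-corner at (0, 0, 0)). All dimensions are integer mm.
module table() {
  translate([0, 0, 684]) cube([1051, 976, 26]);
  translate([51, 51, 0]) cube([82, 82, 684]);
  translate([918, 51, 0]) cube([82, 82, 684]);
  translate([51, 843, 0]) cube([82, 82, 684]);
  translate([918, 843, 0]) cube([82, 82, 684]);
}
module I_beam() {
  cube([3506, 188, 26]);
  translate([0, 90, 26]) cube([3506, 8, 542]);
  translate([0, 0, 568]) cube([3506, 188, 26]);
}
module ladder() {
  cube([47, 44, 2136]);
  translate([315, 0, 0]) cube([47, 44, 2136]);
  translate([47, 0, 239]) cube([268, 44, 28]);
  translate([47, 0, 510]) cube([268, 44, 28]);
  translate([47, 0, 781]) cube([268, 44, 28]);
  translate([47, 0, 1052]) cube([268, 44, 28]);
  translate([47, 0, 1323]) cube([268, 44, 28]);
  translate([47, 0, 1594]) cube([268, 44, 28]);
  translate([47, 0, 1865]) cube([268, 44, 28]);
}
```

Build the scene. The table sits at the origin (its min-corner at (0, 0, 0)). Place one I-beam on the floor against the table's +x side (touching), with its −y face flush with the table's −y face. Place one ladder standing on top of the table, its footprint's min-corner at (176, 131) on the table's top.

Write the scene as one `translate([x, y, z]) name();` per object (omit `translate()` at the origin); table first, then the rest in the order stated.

table();
translate([1051, 0, 0]) I_beam();
translate([176, 131, 710]) ladder();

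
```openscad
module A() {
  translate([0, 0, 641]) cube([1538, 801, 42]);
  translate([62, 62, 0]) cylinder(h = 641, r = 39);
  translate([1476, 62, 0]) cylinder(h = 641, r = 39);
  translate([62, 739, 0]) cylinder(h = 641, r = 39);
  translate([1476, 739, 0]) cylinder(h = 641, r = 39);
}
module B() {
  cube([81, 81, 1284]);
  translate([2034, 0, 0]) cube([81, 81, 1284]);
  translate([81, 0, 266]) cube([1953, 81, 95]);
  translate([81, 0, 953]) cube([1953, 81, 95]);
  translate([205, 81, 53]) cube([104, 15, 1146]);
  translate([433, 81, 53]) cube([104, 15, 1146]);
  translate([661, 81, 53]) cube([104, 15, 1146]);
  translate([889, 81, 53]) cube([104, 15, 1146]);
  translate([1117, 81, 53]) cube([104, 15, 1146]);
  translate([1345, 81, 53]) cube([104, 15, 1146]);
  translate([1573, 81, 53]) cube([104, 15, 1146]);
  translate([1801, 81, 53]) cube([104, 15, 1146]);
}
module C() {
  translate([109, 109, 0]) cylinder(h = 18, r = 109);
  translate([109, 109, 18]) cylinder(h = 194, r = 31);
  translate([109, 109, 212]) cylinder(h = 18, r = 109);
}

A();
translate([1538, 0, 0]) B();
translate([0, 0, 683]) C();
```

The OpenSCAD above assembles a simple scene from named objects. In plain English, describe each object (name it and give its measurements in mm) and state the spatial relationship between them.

A is a table with a 1538×801 mm rectangular top, 42 mm thick, top surface at z = 683 mm, supported by four round legs of 78 mm diameter, each leg's bounding box inset 23 mm from the nearest pair of top edges, running from the floor.

B is a fence section. Two 81×81 mm posts, 1284 mm tall, stand on the floor with a clear span of 1953 mm between their inner faces. Two horizontal rails of 81×95 mm section span the gap between the posts with their undersides at z = 266 mm and z = 953 mm, flush with the posts' −y face. 8 pickets, each 104 mm wide, 15 mm thick and 1146 mm tall, are fixed to the +y face of the rails with their bottoms at z = 53 mm, evenly spaced across the span with equal gaps (rounded down to the nearest mm) at the −x end and between each pair — any rounding remainder accumulates at the +x end.

C is a spool: two coaxial disc flanges of radius 109 mm and thickness 18 mm, joined by a core cylinder of radius 31 mm and height 194 mm. The lower flange rests on z = 0 and the three cylinders share a vertical axis.

The fence section is against the table's +x side, with their −y faces flush. The spool is on top of the table.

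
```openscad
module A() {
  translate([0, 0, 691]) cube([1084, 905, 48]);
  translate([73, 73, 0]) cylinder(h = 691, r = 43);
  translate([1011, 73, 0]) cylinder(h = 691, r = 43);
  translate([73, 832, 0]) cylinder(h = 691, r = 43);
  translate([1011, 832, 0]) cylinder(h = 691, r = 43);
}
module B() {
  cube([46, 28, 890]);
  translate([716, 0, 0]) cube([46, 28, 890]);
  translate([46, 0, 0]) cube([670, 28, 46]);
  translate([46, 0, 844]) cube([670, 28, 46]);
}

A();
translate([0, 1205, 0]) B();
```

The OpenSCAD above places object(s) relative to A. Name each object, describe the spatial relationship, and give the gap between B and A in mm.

A is a table. B is a picture frame. The picture frame is on the floor beside the table on its +y side. The gap between the picture frame and the table is 300 mm.

The picture frame's nearest face is 300 mm from the table's +y face.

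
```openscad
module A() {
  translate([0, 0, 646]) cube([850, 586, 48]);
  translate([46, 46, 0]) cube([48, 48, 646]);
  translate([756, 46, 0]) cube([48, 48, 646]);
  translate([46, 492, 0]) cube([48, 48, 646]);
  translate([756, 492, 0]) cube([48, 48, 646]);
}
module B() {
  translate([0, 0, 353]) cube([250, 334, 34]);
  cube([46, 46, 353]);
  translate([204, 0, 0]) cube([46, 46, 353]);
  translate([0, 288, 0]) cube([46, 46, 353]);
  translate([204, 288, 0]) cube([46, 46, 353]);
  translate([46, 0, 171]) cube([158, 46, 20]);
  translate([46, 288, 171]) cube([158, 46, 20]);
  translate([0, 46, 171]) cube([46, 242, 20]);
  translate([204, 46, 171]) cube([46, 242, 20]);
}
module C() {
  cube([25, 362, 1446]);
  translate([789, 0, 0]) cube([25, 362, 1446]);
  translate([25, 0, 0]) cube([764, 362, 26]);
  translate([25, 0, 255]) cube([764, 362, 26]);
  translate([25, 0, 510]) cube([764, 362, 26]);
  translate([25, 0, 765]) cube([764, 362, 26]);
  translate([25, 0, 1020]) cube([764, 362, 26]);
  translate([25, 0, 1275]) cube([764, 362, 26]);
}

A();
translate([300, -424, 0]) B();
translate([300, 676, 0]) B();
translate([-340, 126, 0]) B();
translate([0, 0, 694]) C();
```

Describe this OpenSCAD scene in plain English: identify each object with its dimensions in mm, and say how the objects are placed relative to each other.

A is a table: top 850 mm (x) × 586 mm (y), 48 mm thick, upper face at z = 694 mm, on four 48×48 mm square legs, each inset 46 mm from the nearest pair of top edges, running from z = 0 to the bottom of the top.

B is a simple wooden stool: a rectangular seat 250 mm (x) by 334 mm (y), 34 mm thick, top face at z = 387 mm, on four square legs, each 46×46 mm in cross-section. The legs rest on z = 0, each flush with a corner of the seat. Four stretchers, 46 mm wide and 20 mm tall, connect adjacent legs with their undersides at z = 171 mm, each running between the inner faces of the legs it joins and aligned with the legs' outer faces on the other axis.

C is an open bookshelf. Two side panels, each 25 mm thick, 362 mm deep and 1446 mm tall, stand 814 mm apart (outside-to-outside). Between them sit 6 shelves, each 26 mm thick and 362 mm deep, spanning the full gap between the sides. The bottom shelf rests on the floor (its underside at z = 0) and the clear gap between one shelf's top and the next shelf's underside is 229 mm.

Three stools sit around the table at the −y, +y, −x sides. The bookshelf is on top of the table.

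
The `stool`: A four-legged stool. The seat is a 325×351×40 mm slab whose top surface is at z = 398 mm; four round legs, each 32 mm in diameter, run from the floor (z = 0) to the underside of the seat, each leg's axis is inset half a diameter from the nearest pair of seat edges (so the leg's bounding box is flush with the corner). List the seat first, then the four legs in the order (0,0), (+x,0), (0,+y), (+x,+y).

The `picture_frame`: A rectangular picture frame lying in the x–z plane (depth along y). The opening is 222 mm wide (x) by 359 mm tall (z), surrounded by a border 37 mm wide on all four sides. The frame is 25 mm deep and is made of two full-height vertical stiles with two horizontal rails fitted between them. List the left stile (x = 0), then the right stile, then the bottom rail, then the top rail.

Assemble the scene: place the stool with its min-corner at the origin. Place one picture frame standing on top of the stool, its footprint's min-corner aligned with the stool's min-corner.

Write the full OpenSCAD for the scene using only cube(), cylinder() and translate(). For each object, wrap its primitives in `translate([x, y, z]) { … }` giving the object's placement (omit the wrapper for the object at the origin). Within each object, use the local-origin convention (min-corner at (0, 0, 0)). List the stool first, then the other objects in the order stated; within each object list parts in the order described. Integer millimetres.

translate([0, 0, 358]) cube([325, 351, 40]);
translate([16, 16, 0]) cylinder(h = 358, r = 16);
translate([309, 16, 0]) cylinder(h = 358, r = 16);
translate([16, 335, 0]) cylinder(h = 358, r = 16);
translate([309, 335, 0]) cylinder(h = 358, r = 16);
translate([0, 0, 398]) {
  cube([37, 25, 433]);
  translate([259, 0, 0]) cube([37, 25, 433]);
  translate([37, 0, 0]) cube([222, 25, 37]);
  translate([37, 0, 396]) cube([222, 25, 37]);
}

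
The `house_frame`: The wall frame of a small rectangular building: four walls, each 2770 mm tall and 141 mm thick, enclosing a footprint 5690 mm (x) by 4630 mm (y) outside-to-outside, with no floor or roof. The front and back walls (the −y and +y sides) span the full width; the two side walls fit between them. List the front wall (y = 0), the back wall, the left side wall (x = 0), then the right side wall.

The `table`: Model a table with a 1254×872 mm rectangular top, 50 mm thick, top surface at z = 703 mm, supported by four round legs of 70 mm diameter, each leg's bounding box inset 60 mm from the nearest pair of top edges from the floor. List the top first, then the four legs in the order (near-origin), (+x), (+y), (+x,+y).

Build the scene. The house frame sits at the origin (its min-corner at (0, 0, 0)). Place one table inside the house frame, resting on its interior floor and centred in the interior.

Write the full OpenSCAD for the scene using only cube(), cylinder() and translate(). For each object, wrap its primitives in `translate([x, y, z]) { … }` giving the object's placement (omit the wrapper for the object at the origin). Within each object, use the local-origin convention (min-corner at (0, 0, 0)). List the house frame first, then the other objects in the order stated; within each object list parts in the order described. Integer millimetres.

cube([5690, 141, 2770]);
translate([0, 4489, 0]) cube([5690, 141, 2770]);
translate([0, 141, 0]) cube([141, 4348, 2770]);
translate([5549, 141, 0]) cube([141, 4348, 2770]);
translate([2218, 1879, 0]) {
  translate([0, 0, 653]) cube([1254, 872, 50]);
  translate([95, 95, 0]) cylinder(h = 653, r = 35);
  translate([1159, 95, 0]) cylinder(h = 653, r = 35);
  translate([95, 777, 0]) cylinder(h = 653, r = 35);
  translate([1159, 777, 0]) cylinder(h = 653, r = 35);
}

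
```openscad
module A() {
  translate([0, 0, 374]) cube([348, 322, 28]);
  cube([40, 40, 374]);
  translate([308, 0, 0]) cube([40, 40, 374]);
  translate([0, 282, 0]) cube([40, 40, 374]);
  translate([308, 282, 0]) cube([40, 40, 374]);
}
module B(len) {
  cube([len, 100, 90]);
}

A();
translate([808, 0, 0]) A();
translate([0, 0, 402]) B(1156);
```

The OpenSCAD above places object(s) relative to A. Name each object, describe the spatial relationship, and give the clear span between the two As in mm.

A is a stool. B is a beam. A beam spans the tops of two stools. The clear span between the two stools is 460 mm.

Second stool starts at x = 808; first ends at x = 348; clear span = 808 − 348 = 460 mm.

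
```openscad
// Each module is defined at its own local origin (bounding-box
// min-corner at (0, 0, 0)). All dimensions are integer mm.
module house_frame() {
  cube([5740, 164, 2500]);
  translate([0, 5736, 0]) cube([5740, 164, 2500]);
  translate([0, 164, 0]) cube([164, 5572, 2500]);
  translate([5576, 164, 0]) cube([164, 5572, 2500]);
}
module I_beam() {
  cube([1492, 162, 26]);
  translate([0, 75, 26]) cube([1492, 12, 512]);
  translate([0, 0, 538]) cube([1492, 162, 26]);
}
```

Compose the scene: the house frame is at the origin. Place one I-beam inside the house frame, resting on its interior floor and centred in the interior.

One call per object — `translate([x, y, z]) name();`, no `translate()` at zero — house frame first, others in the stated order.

house_frame();
translate([2124, 2869, 0]) I_beam();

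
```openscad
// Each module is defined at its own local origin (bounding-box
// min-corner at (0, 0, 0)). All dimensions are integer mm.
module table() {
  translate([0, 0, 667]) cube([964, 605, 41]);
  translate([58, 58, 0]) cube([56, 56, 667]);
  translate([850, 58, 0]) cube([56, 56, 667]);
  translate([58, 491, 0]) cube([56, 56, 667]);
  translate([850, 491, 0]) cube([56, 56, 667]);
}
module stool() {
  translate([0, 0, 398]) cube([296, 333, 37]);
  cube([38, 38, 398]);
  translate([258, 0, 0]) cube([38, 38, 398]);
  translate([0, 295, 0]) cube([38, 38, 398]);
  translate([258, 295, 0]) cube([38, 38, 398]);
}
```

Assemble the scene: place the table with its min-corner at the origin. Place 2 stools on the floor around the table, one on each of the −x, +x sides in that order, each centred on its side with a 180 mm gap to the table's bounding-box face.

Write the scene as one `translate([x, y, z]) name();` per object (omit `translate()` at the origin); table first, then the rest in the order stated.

table();
translate([-476, 136, 0]) stool();
translate([1144, 136, 0]) stool();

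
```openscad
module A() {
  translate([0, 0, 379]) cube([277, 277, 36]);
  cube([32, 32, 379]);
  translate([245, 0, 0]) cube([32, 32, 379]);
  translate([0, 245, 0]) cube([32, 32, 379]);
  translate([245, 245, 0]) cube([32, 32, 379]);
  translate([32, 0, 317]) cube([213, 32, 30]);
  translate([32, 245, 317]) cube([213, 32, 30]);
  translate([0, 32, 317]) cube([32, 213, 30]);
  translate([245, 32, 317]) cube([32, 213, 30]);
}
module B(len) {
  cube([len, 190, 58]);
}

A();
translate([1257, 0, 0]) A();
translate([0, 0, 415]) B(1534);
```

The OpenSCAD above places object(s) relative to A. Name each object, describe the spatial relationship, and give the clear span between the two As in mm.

A is a stool. B is a beam. A beam spans the tops of two stools. The clear span between the two stools is 980 mm.

Second stool starts at x = 1257; first ends at x = 277; clear span = 1257 − 277 = 980 mm.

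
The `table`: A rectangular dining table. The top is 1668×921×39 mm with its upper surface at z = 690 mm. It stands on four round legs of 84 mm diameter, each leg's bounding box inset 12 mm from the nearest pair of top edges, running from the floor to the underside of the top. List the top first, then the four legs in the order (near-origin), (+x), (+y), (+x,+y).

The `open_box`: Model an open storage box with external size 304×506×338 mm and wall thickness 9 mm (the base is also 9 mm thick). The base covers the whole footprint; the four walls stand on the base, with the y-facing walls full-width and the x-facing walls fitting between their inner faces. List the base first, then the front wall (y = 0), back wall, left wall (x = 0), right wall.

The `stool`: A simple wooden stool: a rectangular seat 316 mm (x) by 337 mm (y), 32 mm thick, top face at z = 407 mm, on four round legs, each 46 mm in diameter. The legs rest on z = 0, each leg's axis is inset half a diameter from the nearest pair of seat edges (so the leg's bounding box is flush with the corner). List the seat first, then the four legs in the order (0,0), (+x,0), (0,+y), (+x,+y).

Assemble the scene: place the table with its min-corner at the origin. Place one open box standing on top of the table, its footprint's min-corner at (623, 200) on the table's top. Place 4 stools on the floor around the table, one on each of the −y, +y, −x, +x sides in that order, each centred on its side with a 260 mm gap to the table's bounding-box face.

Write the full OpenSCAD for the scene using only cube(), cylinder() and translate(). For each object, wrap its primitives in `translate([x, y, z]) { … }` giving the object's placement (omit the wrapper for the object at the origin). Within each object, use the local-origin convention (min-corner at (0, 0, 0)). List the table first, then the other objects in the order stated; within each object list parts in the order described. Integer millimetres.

translate([0, 0, 651]) cube([1668, 921, 39]);
translate([54, 54, 0]) cylinder(h = 651, r = 42);
translate([1614, 54, 0]) cylinder(h = 651, r = 42);
translate([54, 867, 0]) cylinder(h = 651, r = 42);
translate([1614, 867, 0]) cylinder(h = 651, r = 42);
translate([623, 200, 690]) {
  cube([304, 506, 9]);
  translate([0, 0, 9]) cube([304, 9, 329]);
  translate([0, 497, 9]) cube([304, 9, 329]);
  translate([0, 9, 9]) cube([9, 488, 329]);
  translate([295, 9, 9]) cube([9, 488, 329]);
}
translate([676, -597, 0]) {
  translate([0, 0, 375]) cube([316, 337, 32]);
  translate([23, 23, 0]) cylinder(h = 375, r = 23);
  translate([293, 23, 0]) cylinder(h = 375, r = 23);
  translate([23, 314, 0]) cylinder(h = 375, r = 23);
  translate([293, 314, 0]) cylinder(h = 375, r = 23);
}
translate([676, 1181, 0]) {
  translate([0, 0, 375]) cube([316, 337, 32]);
  translate([23, 23, 0]) cylinder(h = 375, r = 23);
  translate([293, 23, 0]) cylinder(h = 375, r = 23);
  translate([23, 314, 0]) cylinder(h = 375, r = 23);
  translate([293, 314, 0]) cylinder(h = 375, r = 23);
}
translate([-576, 292, 0]) {
  translate([0, 0, 375]) cube([316, 337, 32]);
  translate([23, 23, 0]) cylinder(h = 375, r = 23);
  translate([293, 23, 0]) cylinder(h = 375, r = 23);
  translate([23, 314, 0]) cylinder(h = 375, r = 23);
  translate([293, 314, 0]) cylinder(h = 375, r = 23);
}
translate([1928, 292, 0]) {
  translate([0, 0, 375]) cube([316, 337, 32]);
  translate([23, 23, 0]) cylinder(h = 375, r = 23);
  translate([293, 23, 0]) cylinder(h = 375, r = 23);
  translate([23, 314, 0]) cylinder(h = 375, r = 23);
  translate([293, 314, 0]) cylinder(h = 375, r = 23);
}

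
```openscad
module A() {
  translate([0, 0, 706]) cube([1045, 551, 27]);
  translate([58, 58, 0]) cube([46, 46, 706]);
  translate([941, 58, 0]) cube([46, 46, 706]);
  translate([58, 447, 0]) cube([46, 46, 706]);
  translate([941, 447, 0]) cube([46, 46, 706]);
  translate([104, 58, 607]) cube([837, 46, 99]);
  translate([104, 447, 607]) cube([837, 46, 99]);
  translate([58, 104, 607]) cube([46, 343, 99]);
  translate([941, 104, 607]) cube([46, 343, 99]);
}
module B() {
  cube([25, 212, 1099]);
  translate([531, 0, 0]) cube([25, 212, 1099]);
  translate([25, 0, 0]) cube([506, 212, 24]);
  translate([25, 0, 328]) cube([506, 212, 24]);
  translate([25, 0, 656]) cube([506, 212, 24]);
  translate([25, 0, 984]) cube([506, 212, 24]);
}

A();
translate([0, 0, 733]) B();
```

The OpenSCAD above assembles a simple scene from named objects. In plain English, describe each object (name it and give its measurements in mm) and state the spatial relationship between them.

A is a rectangular dining table. The top is 1045×551×27 mm with its upper surface at z = 733 mm. It stands on four 46×46 mm square legs, each inset 58 mm from the nearest pair of top edges, running from the floor to the underside of the top. Four apron rails, 46 mm thick and 99 mm tall, run between adjacent legs with their top edges flush with the underside of the top and their outer faces flush with the legs' outer faces.

B is an open bookshelf. Two side panels, each 25 mm thick, 212 mm deep and 1099 mm tall, stand 556 mm apart (outside-to-outside). Between them sit 4 shelves, each 24 mm thick and 212 mm deep, spanning the full gap between the sides. The bottom shelf rests on the floor (its underside at z = 0) and the clear gap between one shelf's top and the next shelf's underside is 304 mm.

The bookshelf is on top of the table.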